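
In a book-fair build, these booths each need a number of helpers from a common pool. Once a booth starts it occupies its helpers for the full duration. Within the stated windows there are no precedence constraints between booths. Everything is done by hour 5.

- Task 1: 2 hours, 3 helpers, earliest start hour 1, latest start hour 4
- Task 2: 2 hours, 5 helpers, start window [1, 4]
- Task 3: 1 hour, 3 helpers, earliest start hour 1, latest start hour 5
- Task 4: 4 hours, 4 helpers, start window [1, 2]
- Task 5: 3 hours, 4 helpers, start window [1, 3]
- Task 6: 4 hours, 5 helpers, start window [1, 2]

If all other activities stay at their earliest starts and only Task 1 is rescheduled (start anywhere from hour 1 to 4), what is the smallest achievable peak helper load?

21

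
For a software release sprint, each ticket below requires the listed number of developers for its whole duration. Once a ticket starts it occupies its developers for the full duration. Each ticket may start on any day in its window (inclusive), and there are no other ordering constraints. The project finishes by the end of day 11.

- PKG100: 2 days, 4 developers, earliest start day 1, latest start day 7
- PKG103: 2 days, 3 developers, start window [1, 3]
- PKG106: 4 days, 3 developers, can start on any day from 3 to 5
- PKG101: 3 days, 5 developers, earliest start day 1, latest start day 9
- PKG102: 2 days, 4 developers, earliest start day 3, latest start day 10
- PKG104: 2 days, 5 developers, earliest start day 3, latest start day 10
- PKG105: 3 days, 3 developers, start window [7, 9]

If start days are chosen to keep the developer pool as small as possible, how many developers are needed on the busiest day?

8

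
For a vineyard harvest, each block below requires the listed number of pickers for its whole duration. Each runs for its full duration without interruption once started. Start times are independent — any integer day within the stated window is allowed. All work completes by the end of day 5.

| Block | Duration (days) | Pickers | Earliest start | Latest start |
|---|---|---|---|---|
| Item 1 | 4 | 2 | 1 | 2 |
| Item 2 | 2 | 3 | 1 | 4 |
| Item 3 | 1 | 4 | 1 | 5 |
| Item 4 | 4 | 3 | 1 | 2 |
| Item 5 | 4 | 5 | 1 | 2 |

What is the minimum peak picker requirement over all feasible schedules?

Early-start (Item 1@1, Item 2@1, Item 3@1, Item 4@1, Item 5@1) gives peak 17: d1:17  d2:13  d3:10  d4:10  d5:0.
Shift Item 5→2.
Schedule Item 1@1, Item 2@1, Item 3@1, Item 4@1, Item 5@2: d1:12  d2:13  d3:10  d4:10  d5:5 — peak 13.

13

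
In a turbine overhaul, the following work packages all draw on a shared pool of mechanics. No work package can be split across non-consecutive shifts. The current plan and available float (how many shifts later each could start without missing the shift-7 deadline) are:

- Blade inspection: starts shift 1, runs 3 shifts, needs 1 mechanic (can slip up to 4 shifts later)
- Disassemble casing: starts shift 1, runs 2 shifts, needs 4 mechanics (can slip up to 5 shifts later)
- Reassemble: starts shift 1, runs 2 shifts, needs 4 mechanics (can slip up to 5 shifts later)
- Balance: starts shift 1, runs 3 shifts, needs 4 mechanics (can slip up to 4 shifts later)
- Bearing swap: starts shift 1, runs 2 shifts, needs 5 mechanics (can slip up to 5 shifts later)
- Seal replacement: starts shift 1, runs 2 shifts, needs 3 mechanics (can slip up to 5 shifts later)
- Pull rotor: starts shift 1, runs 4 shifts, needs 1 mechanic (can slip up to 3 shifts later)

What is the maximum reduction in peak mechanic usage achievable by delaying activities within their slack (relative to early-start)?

14

Early-start peak: s1:22  s2:22  s3:6  s4:1  s5:0  s6:0  s7:0 ⇒ 22.
Leveled (Blade inspection@1, Disassemble casing@3, Reassemble@6, Balance@5, Bearing swap@1, Seal replacement@4, Pull rotor@1): s1:7  s2:7  s3:6  s4:8  s5:7  s6:8  s7:8 ⇒ 8.
Reduction 22 − 8 = 14.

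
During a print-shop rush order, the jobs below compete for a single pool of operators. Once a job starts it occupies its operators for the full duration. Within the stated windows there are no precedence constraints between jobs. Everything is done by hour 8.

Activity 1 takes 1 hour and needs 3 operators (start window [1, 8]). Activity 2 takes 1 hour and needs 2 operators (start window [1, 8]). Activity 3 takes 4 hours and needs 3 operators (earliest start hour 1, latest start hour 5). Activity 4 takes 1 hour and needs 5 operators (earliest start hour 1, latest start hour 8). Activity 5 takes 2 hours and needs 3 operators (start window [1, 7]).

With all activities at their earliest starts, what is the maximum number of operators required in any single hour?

16

Early-start schedule: Activity 1@1, Activity 2@1, Activity 3@1, Activity 4@1, Activity 5@1.
Load per hour: hour 1: 16, hour 2: 6, hour 3: 3, hour 4: 3, hour 5: 0, hour 6: 0, hour 7: 0, hour 8: 0.
Peak is 16.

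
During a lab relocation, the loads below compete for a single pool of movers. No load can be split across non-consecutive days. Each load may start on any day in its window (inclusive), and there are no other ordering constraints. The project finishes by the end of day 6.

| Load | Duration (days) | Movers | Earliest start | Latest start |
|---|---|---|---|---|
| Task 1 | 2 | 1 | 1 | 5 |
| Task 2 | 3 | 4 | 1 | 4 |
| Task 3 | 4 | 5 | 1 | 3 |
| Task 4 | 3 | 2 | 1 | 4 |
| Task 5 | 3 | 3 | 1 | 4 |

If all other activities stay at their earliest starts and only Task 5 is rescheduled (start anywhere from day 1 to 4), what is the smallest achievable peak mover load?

12

Task 5@1: d1:15  d2:15  d3:14  d4:5  d5:0  d6:0 → peak 15
Task 5@2: d1:12  d2:15  d3:14  d4:8  d5:0  d6:0 → peak 15
Task 5@3: d1:12  d2:12  d3:14  d4:8  d5:3  d6:0 → peak 14
Task 5@4: d1:12  d2:12  d3:11  d4:8  d5:3  d6:3 → peak 12
Best is Task 5@4, peak 12.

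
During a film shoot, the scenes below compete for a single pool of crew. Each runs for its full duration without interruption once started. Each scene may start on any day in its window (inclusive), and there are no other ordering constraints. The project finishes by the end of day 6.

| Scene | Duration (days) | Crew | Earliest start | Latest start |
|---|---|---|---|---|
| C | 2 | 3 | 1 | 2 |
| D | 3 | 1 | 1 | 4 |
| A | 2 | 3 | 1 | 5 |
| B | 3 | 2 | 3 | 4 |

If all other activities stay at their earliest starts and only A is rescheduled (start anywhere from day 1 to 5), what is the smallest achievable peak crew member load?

5

A@1: d1:7  d2:7  d3:3  d4:2  d5:2  d6:0 → peak 7
A@2: d1:4  d2:7  d3:6  d4:2  d5:2  d6:0 → peak 7
A@3: d1:4  d2:4  d3:6  d4:5  d5:2  d6:0 → peak 6
A@4: d1:4  d2:4  d3:3  d4:5  d5:5  d6:0 → peak 5
A@5: d1:4  d2:4  d3:3  d4:2  d5:5  d6:3 → peak 5
Best is A@4, peak 5.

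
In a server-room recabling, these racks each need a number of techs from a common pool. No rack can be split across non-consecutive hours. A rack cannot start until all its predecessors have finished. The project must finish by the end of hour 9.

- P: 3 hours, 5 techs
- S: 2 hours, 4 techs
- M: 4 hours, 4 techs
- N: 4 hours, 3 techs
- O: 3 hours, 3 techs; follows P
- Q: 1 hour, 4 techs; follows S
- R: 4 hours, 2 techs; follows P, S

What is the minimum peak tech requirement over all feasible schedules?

9

Early-start (P@1, S@1, M@1, N@1, O@4, Q@3, R@4) gives peak 16: h1:16  h2:16  h3:16  h4:12  h5:5  h6:5  h7:2  h8:0  h9:0.
Shift M→3, N→4, O→7, Q→8.
Schedule P@1, S@1, M@3, N@4, O@7, Q@8, R@4: h1:9  h2:9  h3:9  h4:9  h5:9  h6:9  h7:8  h8:7  h9:3 — peak 9.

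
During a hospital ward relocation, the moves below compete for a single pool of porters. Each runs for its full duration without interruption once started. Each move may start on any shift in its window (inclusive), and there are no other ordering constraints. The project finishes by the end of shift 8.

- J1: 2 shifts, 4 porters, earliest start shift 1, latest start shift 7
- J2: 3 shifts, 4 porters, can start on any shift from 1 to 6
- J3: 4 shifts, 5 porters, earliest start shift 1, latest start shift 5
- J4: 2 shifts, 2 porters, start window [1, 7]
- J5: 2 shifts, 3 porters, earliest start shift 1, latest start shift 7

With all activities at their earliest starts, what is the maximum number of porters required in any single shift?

18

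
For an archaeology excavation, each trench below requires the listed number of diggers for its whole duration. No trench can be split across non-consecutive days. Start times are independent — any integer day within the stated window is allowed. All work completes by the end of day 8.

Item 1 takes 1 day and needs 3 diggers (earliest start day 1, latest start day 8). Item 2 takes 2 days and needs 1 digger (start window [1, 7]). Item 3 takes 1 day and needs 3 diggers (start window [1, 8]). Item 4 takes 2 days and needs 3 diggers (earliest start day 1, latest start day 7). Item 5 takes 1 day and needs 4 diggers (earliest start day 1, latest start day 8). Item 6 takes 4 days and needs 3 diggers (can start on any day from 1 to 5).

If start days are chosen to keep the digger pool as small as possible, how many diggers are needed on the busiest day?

6

Early-start (Item 1@1, Item 2@1, Item 3@1, Item 4@1, Item 5@1, Item 6@1) gives peak 17: d1:17  d2:7  d3:3  d4:3  d5:0  d6:0  d7:0  d8:0.
Shift Item 3→2, Item 4→3, Item 5→7, Item 6→3.
Schedule Item 1@1, Item 2@1, Item 3@2, Item 4@3, Item 5@7, Item 6@3: d1:4  d2:4  d3:6  d4:6  d5:3  d6:3  d7:4  d8:0 — peak 6.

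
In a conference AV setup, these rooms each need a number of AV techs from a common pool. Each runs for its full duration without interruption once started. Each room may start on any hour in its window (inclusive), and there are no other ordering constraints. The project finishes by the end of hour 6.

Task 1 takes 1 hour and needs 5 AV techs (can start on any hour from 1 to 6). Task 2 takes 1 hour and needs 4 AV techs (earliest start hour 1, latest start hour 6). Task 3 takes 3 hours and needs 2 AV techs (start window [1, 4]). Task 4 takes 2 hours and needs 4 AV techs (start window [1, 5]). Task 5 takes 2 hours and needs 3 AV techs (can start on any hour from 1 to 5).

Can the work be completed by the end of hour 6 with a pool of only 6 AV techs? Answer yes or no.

Schedule Task 1@1, Task 2@2, Task 3@2, Task 4@3, Task 5@5: h1:5  h2:6  h3:6  h4:6  h5:3  h6:3 — peak 6 ≤ 6.

yes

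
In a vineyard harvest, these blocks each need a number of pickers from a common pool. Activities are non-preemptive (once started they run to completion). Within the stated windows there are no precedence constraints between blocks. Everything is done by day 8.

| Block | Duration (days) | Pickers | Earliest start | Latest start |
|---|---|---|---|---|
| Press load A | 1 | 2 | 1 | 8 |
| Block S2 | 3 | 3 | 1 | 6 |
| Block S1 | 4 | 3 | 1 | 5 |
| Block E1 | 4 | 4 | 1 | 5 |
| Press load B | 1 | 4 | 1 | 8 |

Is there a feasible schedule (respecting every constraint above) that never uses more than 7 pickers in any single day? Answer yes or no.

Schedule Press load A@1, Block S2@1, Block S1@2, Block E1@4, Press load B@8: d1:5  d2:6  d3:6  d4:7  d5:7  d6:4  d7:4  d8:4 — peak 7 ≤ 7.

yes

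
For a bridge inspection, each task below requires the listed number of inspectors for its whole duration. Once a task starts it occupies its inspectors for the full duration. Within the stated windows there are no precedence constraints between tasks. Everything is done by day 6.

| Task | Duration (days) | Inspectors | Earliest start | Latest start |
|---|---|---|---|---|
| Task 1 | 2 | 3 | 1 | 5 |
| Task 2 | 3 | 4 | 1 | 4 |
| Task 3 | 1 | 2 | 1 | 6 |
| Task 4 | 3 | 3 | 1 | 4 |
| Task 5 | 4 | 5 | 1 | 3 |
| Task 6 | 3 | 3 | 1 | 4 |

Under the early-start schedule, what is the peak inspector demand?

20

Early-start schedule: Task 1@1, Task 2@1, Task 3@1, Task 4@1, Task 5@1, Task 6@1.
Load per day: day 1: 20, day 2: 18, day 3: 15, day 4: 5, day 5: 0, day 6: 0.
Peak is 20.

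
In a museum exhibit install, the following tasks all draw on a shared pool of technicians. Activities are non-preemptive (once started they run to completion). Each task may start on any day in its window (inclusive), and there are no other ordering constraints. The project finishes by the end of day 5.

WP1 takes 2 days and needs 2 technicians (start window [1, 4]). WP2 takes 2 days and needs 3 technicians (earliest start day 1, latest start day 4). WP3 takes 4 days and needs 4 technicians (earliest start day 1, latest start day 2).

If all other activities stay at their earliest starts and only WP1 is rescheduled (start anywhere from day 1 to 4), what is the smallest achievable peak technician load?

WP1@1: d1:9  d2:9  d3:4  d4:4  d5:0 → peak 9
WP1@2: d1:7  d2:9  d3:6  d4:4  d5:0 → peak 9
WP1@3: d1:7  d2:7  d3:6  d4:6  d5:0 → peak 7
WP1@4: d1:7  d2:7  d3:4  d4:6  d5:2 → peak 7
Best is WP1@3, peak 7.

7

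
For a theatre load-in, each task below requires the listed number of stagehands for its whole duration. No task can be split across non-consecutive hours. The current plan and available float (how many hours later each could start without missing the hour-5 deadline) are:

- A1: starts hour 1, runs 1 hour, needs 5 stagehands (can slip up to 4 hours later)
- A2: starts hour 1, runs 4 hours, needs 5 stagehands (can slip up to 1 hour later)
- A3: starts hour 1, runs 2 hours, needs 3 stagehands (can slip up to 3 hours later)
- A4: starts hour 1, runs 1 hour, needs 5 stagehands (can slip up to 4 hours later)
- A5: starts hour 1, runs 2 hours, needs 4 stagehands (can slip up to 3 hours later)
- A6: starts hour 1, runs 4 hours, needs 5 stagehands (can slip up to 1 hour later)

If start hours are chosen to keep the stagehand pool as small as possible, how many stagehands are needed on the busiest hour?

14

Early-start (A1@1, A2@1, A3@1, A4@1, A5@1, A6@1) gives peak 27: h1:27  h2:17  h3:10  h4:10  h5:0.
Shift A4→5, A5→3, A6→2.
Schedule A1@1, A2@1, A3@1, A4@5, A5@3, A6@2: h1:13  h2:13  h3:14  h4:14  h5:10 — peak 14.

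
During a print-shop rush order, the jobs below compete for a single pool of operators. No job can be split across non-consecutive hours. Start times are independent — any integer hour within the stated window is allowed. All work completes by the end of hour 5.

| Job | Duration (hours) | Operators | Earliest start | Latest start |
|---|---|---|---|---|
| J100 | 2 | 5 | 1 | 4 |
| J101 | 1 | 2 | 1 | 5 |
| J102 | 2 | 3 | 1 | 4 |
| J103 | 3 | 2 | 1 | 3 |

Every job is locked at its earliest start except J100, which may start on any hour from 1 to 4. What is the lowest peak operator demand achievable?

7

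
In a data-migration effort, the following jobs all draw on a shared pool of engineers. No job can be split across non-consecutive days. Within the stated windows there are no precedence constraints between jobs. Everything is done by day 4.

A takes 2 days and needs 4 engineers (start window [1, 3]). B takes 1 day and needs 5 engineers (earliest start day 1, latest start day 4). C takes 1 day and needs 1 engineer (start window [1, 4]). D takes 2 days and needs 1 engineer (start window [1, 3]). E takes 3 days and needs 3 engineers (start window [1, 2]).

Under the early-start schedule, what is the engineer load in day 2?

At early start, day 2 has: A, D, E.
Demand: 4 + 1 + 3 = 8.

8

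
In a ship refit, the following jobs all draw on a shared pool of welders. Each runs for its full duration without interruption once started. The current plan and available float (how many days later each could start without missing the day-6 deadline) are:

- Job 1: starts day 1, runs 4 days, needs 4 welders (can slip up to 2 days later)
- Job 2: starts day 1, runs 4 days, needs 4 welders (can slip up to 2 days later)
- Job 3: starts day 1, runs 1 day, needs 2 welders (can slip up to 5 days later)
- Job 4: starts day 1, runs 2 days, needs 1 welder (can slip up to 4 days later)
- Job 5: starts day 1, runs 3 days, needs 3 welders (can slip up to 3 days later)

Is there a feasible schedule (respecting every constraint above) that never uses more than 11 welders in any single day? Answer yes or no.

Schedule Job 1@1, Job 2@1, Job 3@1, Job 4@1, Job 5@3: d1:11  d2:9  d3:11  d4:11  d5:3  d6:0 — peak 11 ≤ 11.

yes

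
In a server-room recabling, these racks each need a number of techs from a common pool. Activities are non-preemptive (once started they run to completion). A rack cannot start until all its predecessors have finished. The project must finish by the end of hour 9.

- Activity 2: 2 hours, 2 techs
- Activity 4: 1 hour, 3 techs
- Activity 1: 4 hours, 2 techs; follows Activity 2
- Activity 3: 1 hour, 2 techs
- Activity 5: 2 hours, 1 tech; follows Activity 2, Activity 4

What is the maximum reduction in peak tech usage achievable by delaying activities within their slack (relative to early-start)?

4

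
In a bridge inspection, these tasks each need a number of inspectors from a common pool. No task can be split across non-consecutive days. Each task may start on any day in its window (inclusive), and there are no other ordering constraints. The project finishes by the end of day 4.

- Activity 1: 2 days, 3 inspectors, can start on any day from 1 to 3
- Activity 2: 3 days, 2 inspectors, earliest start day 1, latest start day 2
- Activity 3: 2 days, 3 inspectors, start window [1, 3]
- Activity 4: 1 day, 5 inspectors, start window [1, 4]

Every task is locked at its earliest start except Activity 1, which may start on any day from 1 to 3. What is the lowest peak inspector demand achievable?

Activity 1@1: d1:13  d2:8  d3:2  d4:0 → peak 13
Activity 1@2: d1:10  d2:8  d3:5  d4:0 → peak 10
Activity 1@3: d1:10  d2:5  d3:5  d4:3 → peak 10
Best is Activity 1@2, peak 10.

10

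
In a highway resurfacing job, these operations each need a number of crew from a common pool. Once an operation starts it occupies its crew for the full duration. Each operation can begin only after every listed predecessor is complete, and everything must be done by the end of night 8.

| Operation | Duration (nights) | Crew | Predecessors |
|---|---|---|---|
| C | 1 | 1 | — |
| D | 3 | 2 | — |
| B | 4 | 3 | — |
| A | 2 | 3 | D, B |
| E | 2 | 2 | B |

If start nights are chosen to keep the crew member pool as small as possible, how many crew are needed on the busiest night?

Early-start (C@1, D@1, B@1, A@5, E@5) gives peak 6: n1:6  n2:5  n3:5  n4:3  n5:5  n6:5  n7:0  n8:0.
Shift B→2, A→6, E→6.
Schedule C@1, D@1, B@2, A@6, E@6: n1:3  n2:5  n3:5  n4:3  n5:3  n6:5  n7:5  n8:0 — peak 5.

5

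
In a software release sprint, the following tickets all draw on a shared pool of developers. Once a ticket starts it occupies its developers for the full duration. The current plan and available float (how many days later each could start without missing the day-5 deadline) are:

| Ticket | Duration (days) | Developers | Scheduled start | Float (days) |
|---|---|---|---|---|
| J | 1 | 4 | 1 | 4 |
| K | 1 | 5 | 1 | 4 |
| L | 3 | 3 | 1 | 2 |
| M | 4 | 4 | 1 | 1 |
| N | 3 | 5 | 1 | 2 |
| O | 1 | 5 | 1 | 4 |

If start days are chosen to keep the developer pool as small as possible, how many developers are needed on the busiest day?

Early-start (J@1, K@1, L@1, M@1, N@1, O@1) gives peak 26: d1:26  d2:12  d3:12  d4:4  d5:0.
Shift M→2, N→2, O→5.
Schedule J@1, K@1, L@1, M@2, N@2, O@5: d1:12  d2:12  d3:12  d4:9  d5:9 — peak 12.

12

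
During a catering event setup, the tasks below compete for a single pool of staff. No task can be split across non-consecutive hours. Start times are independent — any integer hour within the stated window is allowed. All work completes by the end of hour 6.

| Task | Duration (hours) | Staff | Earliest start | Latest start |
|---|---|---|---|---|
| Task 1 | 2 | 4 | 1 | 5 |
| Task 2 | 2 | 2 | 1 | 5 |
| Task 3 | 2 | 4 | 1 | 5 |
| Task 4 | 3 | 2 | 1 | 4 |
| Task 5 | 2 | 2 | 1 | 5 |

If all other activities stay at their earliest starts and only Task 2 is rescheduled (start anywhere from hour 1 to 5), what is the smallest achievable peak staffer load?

Task 2@1: h1:14  h2:14  h3:2  h4:0  h5:0  h6:0 → peak 14
Task 2@2: h1:12  h2:14  h3:4  h4:0  h5:0  h6:0 → peak 14
Task 2@3: h1:12  h2:12  h3:4  h4:2  h5:0  h6:0 → peak 12
Task 2@4: h1:12  h2:12  h3:2  h4:2  h5:2  h6:0 → peak 12
Task 2@5: h1:12  h2:12  h3:2  h4:0  h5:2  h6:2 → peak 12
Best is Task 2@3, peak 12.

12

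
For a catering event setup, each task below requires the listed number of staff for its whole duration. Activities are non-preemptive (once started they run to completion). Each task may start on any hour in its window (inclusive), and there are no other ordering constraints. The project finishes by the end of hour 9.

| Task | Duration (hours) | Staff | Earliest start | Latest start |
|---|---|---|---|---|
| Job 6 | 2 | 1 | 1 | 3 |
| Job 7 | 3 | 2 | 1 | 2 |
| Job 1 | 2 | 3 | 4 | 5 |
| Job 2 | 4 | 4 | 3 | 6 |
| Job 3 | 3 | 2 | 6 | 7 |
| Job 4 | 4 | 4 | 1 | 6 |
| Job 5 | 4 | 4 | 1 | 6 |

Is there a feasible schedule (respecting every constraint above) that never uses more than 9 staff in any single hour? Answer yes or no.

no

The minimum achievable peak is 10; 9 < 10, so no feasible schedule stays within the cap.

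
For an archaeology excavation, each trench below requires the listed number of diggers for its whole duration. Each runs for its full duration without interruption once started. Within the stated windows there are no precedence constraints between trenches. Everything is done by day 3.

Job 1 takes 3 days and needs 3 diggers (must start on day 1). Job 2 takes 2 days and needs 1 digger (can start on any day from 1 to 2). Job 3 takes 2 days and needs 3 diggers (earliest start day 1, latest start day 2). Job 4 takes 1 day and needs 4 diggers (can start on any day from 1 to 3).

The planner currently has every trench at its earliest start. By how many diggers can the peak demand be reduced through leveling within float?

Early-start peak: d1:11  d2:7  d3:3 ⇒ 11.
Leveled (Job 1@1, Job 2@1, Job 3@1, Job 4@3): d1:7  d2:7  d3:7 ⇒ 7.
Reduction 11 − 7 = 4.

4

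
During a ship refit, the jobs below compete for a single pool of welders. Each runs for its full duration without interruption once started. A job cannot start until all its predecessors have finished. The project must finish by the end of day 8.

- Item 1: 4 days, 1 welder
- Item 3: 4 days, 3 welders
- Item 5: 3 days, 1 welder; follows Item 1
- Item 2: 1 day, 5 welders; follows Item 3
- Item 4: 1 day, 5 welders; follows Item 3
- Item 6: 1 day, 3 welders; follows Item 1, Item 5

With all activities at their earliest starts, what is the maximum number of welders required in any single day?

11

Early-start schedule: Item 1@1, Item 3@1, Item 5@5, Item 2@5, Item 4@5, Item 6@8.
Load per day: day 1: 4, day 2: 4, day 3: 4, day 4: 4, day 5: 11, day 6: 1, day 7: 1, day 8: 3.
Peak is 11.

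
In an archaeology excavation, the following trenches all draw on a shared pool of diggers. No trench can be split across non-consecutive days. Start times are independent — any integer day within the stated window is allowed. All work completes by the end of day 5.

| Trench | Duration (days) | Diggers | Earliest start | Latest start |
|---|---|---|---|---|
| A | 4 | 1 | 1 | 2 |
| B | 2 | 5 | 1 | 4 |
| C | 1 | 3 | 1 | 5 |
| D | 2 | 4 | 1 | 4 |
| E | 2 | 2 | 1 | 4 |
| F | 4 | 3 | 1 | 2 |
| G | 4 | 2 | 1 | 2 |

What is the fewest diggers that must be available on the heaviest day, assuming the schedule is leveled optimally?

Early-start (A@1, B@1, C@1, D@1, E@1, F@1, G@1) gives peak 20: d1:20  d2:17  d3:6  d4:6  d5:0.
Shift D→3, E→3, G→2.
Schedule A@1, B@1, C@1, D@3, E@3, F@1, G@2: d1:12  d2:11  d3:12  d4:12  d5:2 — peak 12.

12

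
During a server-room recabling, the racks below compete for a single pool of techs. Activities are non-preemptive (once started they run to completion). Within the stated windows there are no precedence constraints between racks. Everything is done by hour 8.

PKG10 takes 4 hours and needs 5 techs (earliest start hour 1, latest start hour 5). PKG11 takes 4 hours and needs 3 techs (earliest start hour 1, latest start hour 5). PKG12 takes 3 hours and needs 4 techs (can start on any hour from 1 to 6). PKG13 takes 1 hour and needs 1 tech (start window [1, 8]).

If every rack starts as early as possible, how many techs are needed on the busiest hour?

13

Early-start schedule: PKG10@1, PKG11@1, PKG12@1, PKG13@1.
Load per hour: hour 1: 13, hour 2: 12, hour 3: 12, hour 4: 8, hour 5: 0, hour 6: 0, hour 7: 0, hour 8: 0.
Peak is 13.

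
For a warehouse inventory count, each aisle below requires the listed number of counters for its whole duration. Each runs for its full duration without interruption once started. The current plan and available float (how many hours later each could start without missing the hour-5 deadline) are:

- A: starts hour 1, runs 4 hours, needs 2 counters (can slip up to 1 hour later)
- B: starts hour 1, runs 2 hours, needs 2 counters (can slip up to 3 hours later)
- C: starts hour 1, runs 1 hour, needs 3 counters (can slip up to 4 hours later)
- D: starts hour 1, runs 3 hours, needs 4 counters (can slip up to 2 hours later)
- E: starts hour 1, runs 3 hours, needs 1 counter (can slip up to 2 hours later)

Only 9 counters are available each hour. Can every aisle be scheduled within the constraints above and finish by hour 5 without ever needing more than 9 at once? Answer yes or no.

yes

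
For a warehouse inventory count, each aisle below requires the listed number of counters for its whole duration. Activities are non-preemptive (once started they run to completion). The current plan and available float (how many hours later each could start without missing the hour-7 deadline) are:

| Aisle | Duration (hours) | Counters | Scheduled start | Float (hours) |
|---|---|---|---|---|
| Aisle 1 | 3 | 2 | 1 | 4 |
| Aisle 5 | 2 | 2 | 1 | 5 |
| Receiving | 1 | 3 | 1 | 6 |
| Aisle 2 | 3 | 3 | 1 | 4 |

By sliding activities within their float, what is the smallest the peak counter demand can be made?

4

Early-start (Aisle 1@1, Aisle 5@1, Receiving@1, Aisle 2@1) gives peak 10: h1:10  h2:7  h3:5  h4:0  h5:0  h6:0  h7:0.
Shift Receiving→4, Aisle 2→5.
Schedule Aisle 1@1, Aisle 5@1, Receiving@4, Aisle 2@5: h1:4  h2:4  h3:2  h4:3  h5:3  h6:3  h7:3 — peak 4.
Total counter-hours = 22 over 7 hours ⇒ peak ≥ ⌈22/7⌉ = 4, so 4 is optimal.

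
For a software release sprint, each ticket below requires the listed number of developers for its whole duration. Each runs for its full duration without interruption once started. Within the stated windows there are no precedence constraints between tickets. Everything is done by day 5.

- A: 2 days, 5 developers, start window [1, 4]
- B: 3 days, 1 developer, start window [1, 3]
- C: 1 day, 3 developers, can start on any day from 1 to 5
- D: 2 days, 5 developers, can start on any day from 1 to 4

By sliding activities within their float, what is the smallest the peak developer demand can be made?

Early-start (A@1, B@1, C@1, D@1) gives peak 14: d1:14  d2:11  d3:1  d4:0  d5:0.
Shift C→3, D→4.
Schedule A@1, B@1, C@3, D@4: d1:6  d2:6  d3:4  d4:5  d5:5 — peak 6.
Total developer-days = 26 over 5 days ⇒ peak ≥ ⌈26/5⌉ = 6, so 6 is optimal.

6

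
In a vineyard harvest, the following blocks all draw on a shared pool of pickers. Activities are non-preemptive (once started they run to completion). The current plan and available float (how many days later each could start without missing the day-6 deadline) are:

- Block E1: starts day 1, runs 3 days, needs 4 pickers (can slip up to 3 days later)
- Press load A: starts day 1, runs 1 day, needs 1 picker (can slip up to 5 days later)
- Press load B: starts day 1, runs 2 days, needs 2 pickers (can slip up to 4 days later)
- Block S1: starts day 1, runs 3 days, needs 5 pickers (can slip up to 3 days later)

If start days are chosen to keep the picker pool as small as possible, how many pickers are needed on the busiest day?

Early-start (Block E1@1, Press load A@1, Press load B@1, Block S1@1) gives peak 12: d1:12  d2:11  d3:9  d4:0  d5:0  d6:0.
Shift Press load B→2, Block S1→4.
Schedule Block E1@1, Press load A@1, Press load B@2, Block S1@4: d1:5  d2:6  d3:6  d4:5  d5:5  d6:5 — peak 6.
Total picker-days = 32 over 6 days ⇒ peak ≥ ⌈32/6⌉ = 6, so 6 is optimal.

6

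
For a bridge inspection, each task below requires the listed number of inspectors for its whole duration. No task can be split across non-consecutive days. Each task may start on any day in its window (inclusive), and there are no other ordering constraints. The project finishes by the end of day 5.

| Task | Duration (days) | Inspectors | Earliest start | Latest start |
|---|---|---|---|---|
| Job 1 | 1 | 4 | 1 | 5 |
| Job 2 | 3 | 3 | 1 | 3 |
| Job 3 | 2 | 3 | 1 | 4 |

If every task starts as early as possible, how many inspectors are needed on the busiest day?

Early-start schedule: Job 1@1, Job 2@1, Job 3@1.
Load per day: day 1: 10, day 2: 6, day 3: 3, day 4: 0, day 5: 0.
Peak is 10.

10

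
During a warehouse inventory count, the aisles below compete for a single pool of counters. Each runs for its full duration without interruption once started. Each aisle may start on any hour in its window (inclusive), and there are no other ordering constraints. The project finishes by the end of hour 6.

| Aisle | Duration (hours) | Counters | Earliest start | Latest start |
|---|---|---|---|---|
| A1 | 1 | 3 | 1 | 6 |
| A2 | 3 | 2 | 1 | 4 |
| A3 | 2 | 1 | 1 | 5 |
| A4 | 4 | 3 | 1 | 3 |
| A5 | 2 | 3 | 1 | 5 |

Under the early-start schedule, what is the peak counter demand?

Early-start schedule: A1@1, A2@1, A3@1, A4@1, A5@1.
Load per hour: hour 1: 12, hour 2: 9, hour 3: 5, hour 4: 3, hour 5: 0, hour 6: 0.
Peak is 12.

12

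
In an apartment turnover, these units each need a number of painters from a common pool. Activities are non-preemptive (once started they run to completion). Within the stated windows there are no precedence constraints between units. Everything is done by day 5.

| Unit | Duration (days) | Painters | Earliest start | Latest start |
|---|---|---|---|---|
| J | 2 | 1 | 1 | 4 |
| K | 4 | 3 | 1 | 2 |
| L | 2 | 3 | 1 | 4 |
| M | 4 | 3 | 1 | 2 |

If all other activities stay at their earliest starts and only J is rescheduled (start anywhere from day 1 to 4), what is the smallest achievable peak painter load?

9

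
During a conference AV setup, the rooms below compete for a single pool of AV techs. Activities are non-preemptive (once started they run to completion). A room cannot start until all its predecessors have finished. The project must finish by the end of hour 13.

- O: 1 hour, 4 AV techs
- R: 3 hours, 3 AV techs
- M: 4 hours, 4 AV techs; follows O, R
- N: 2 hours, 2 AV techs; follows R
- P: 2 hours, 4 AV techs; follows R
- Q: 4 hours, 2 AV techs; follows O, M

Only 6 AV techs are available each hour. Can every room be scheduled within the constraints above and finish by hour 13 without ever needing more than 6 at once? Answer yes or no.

Schedule O@1, R@2, M@5, N@5, P@9, Q@9: h1:4  h2:3  h3:3  h4:3  h5:6  h6:6  h7:4  h8:4  h9:6  h10:6  h11:2  h12:2  h13:0 — peak 6 ≤ 6.

yes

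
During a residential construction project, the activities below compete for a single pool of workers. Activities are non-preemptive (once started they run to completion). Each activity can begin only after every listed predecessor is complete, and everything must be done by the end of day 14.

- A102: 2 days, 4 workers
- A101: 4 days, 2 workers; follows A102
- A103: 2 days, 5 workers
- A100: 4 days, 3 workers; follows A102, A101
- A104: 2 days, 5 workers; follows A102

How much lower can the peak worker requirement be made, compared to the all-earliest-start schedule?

4

Early-start peak: d1:9  d2:9  d3:7  d4:7  d5:2  d6:2  d7:3  d8:3  d9:3  d10:3  d11:0  d12:0  d13:0  d14:0 ⇒ 9.
Leveled (A102@1, A101@3, A103@7, A100@9, A104@13): d1:4  d2:4  d3:2  d4:2  d5:2  d6:2  d7:5  d8:5  d9:3  d10:3  d11:3  d12:3  d13:5  d14:5 ⇒ 5.
Reduction 9 − 5 = 4.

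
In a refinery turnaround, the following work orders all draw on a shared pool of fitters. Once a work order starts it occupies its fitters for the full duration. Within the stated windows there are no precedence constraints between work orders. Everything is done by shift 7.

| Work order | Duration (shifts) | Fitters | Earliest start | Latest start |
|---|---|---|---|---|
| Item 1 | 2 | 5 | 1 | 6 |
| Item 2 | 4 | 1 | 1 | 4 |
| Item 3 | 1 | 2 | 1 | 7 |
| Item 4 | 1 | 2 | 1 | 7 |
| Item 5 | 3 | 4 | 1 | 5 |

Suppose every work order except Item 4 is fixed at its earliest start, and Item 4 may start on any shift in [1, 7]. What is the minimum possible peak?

12

Item 4@1: s1:14  s2:10  s3:5  s4:1  s5:0  s6:0  s7:0 → peak 14
Item 4@2: s1:12  s2:12  s3:5  s4:1  s5:0  s6:0  s7:0 → peak 12
Item 4@3: s1:12  s2:10  s3:7  s4:1  s5:0  s6:0  s7:0 → peak 12
Item 4@4: s1:12  s2:10  s3:5  s4:3  s5:0  s6:0  s7:0 → peak 12
Item 4@5: s1:12  s2:10  s3:5  s4:1  s5:2  s6:0  s7:0 → peak 12
Item 4@6: s1:12  s2:10  s3:5  s4:1  s5:0  s6:2  s7:0 → peak 12
Item 4@7: s1:12  s2:10  s3:5  s4:1  s5:0  s6:0  s7:2 → peak 12
Best is Item 4@2, peak 12.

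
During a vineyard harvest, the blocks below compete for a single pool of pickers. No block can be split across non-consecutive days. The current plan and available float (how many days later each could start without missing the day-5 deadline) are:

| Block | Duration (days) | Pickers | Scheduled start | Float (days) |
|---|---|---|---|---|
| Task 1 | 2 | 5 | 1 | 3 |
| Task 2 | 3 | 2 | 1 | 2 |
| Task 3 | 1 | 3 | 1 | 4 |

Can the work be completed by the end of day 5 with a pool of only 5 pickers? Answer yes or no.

yes

Schedule Task 1@1, Task 2@3, Task 3@3: d1:5  d2:5  d3:5  d4:2  d5:2 — peak 5 ≤ 5.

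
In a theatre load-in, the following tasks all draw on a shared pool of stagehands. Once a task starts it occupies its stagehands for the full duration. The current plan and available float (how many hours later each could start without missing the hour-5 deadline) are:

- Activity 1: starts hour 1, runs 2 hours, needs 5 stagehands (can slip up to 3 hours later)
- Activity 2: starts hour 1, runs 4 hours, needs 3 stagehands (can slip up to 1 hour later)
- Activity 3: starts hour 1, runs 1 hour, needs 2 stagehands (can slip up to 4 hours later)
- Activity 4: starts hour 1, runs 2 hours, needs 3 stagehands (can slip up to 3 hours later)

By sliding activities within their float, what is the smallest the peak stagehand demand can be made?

8

Early-start (Activity 1@1, Activity 2@1, Activity 3@1, Activity 4@1) gives peak 13: h1:13  h2:11  h3:3  h4:3  h5:0.
Shift Activity 3→3, Activity 4→3.
Schedule Activity 1@1, Activity 2@1, Activity 3@3, Activity 4@3: h1:8  h2:8  h3:8  h4:6  h5:0 — peak 8.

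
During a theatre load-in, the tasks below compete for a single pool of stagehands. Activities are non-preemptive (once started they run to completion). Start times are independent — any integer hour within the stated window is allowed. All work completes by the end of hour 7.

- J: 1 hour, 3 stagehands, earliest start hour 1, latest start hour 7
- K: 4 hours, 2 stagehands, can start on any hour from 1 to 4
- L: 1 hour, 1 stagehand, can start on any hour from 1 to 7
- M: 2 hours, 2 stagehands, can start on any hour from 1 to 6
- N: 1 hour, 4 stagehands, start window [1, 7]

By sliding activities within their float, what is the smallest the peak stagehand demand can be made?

4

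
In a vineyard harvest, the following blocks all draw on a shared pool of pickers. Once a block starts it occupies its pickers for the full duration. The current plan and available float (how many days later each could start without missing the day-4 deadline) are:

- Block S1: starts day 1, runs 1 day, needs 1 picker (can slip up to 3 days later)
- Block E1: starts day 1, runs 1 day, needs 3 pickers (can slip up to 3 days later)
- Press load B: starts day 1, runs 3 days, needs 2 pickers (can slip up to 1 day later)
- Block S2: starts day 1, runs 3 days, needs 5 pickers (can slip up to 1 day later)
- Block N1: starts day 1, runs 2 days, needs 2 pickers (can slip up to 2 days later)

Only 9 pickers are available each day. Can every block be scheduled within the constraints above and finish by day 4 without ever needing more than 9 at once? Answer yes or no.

yes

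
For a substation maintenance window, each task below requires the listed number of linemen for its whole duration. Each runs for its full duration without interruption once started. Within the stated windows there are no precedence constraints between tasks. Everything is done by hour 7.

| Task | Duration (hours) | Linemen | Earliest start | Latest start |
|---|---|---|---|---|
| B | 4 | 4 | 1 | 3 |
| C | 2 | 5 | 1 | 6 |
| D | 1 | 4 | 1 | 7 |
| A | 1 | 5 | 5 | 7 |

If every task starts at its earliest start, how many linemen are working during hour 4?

4

At early start, hour 4 has: B.
Demand: 4 = 4.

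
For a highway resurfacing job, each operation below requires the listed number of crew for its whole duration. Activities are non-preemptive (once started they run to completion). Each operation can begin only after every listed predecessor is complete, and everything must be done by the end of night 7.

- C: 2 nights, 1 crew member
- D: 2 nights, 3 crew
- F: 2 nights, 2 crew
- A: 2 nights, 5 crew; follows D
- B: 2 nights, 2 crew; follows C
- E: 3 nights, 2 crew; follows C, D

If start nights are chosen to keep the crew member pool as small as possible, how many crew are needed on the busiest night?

Early-start (C@1, D@1, F@1, A@3, B@3, E@3) gives peak 9: n1:6  n2:6  n3:9  n4:9  n5:2  n6:0  n7:0.
Shift B→5, E→5.
Schedule C@1, D@1, F@1, A@3, B@5, E@5: n1:6  n2:6  n3:5  n4:5  n5:4  n6:4  n7:2 — peak 6.

6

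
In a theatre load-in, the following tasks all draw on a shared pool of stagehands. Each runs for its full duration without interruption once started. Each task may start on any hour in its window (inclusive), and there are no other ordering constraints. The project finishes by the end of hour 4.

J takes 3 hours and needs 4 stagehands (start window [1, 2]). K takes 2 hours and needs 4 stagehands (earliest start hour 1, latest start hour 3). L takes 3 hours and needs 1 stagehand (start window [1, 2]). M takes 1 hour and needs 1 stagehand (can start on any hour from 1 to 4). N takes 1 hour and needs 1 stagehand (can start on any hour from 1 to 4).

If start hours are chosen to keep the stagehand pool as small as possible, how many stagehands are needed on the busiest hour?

Early-start (J@1, K@1, L@1, M@1, N@1) gives peak 11: h1:11  h2:9  h3:5  h4:0.
Shift M→3, N→3.
Schedule J@1, K@1, L@1, M@3, N@3: h1:9  h2:9  h3:7  h4:0 — peak 9.

9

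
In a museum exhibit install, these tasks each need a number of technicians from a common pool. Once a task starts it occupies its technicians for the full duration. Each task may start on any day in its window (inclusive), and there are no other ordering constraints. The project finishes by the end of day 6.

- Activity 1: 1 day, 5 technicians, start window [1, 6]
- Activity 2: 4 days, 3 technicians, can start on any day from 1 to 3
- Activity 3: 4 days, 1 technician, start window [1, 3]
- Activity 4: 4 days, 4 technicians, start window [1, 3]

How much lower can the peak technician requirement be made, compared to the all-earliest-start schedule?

Early-start peak: d1:13  d2:8  d3:8  d4:8  d5:0  d6:0 ⇒ 13.
Leveled (Activity 1@1, Activity 2@1, Activity 3@2, Activity 4@2): d1:8  d2:8  d3:8  d4:8  d5:5  d6:0 ⇒ 8.
Reduction 13 − 8 = 5.

5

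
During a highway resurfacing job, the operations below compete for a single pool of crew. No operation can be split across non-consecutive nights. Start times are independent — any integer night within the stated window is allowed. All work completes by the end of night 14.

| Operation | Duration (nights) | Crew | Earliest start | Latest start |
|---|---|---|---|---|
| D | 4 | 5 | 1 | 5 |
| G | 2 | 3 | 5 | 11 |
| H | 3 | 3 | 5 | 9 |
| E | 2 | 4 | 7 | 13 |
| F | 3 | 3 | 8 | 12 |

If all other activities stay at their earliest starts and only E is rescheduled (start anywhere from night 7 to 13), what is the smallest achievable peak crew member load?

6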